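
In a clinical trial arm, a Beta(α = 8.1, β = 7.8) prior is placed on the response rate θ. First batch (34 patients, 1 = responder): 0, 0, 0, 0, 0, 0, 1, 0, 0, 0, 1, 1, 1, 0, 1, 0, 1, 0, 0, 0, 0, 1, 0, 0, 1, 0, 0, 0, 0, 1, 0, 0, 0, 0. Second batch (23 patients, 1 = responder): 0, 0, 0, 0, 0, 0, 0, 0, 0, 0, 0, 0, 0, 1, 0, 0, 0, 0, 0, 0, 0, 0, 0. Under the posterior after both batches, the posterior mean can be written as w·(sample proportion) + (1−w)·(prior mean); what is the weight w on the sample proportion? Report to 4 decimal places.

0.7819

The Beta prior is conjugate to a Binomial/Bernoulli likelihood; the update adds successes to α and failures to β.
Total number of patients: n = 34 + 23 = 57.
Posterior mean = (α₀+k)/(α₀+β₀+n) = [n/(α₀+β₀+n)]·(k/n) + [(α₀+β₀)/(α₀+β₀+n)]·α₀/(α₀+β₀), so only n and the prior enter the weight.
The weight on the data is w = n/(α₀+β₀+n) = 57/(8.1+7.8+57) = 57/72.9 = 0.7819.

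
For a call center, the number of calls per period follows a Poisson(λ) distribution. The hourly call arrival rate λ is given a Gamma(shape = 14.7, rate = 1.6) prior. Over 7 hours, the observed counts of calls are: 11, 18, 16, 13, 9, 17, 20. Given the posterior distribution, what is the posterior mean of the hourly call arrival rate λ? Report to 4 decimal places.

13.8023

With a Gamma(shape α, rate β) prior, the Poisson likelihood is conjugate: the posterior is Gamma(α + ΣXᵢ, β + n).
Sum of counts S = 104 over n = 7 hours.
Posterior: Gamma(α+S, β+n) = Gamma(14.7+104, 1.6+7) = Gamma(118.7, 8.6).
Posterior mean = α/β = 118.7/8.6 = 13.8023.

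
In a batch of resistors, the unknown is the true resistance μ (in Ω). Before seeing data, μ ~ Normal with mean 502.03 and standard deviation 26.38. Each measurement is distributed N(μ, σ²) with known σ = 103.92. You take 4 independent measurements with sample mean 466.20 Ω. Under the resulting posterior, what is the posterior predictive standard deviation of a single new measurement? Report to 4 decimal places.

106.5488

For Normal data with known variance σ², a Normal(μ₀, σ₀²) prior on μ is conjugate. Posterior precision = 1/σ₀² + n/σ²; posterior mean is the precision-weighted average of μ₀ and x̄.
σ₀² = 26.38² = 695.9044, σ² = 103.92² = 10799.3664; σ² + n·σ₀² = 10799.3664 + 4·695.9044 = 13582.984.
Posterior precision = 1/σ₀² + n/σ² = 1/695.9044 + 4/10799.3664 = (σ² + n·σ₀²)/(σ₀²σ²) = 13582.984/(695.9044·10799.3664); posterior variance σₙ² = σ₀²σ²/(σ² + n·σ₀²) = 695.9044·10799.3664/13582.984 = 553.289807.
Predictive variance for one new observation = σₙ² + σ² = 695.9044·10799.3664/13582.984 + 10799.3664 = σ²·(σ₀² + 13582.984)/13582.984 = 10799.3664·14278.8884/13582.984 = 11352.656207; SD = √(10799.3664·14278.8884/13582.984) = 106.5488.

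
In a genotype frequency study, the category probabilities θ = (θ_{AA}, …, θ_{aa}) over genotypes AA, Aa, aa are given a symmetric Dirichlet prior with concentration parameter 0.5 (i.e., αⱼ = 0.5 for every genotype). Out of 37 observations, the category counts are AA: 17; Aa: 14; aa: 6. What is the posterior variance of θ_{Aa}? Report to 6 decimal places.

The Dirichlet prior is conjugate to the Multinomial likelihood: each posterior αⱼ = prior αⱼ + observed count nⱼ.
Posterior concentration: (17.5, 14.5, 6.5), total = 38.5.
Var[θ_j] = α_j(Σα−α_j)/((Σα)²(Σα+1)) = 14.5·24.0/(38.5²·39.5) = 0.005944.

0.005944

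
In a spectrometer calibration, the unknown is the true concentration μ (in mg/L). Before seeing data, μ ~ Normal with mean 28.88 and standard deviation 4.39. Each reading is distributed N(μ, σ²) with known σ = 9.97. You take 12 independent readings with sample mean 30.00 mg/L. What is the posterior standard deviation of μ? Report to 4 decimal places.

2.4069

For Normal data with known variance σ², a Normal(μ₀, σ₀²) prior on μ is conjugate. Posterior precision = 1/σ₀² + n/σ²; posterior mean is the precision-weighted average of μ₀ and x̄.
σ₀² = 4.39² = 19.2721, σ² = 9.97² = 99.4009; σ² + n·σ₀² = 99.4009 + 12·19.2721 = 330.6661.
Posterior precision = 1/σ₀² + n/σ² = 1/19.2721 + 12/99.4009 = (σ² + n·σ₀²)/(σ₀²σ²) = 330.6661/(19.2721·99.4009); posterior variance σₙ² = σ₀²σ²/(σ² + n·σ₀²) = 19.2721·99.4009/330.6661 = 5.793349.
Posterior SD = √σₙ² = √(19.2721·99.4009/330.6661) = 2.4069.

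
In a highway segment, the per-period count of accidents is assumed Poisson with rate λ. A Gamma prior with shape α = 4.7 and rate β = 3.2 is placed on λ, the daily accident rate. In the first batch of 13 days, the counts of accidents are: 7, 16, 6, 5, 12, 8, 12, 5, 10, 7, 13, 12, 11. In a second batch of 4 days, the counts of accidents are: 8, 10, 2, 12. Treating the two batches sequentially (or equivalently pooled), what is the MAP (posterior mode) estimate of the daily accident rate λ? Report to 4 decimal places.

7.9059

With a Gamma(shape α, rate β) prior, the Poisson likelihood is conjugate: the posterior is Gamma(α + ΣXᵢ, β + n).
Batch 1: sum of counts S = 124 over n = 13 days.
After batch 1: Gamma(α+S, β+n) = Gamma(4.7+124, 3.2+13) = Gamma(128.7, 16.2).
Batch 2: sum of counts S = 32 over n = 4 days.
After batch 2: Gamma(α+S, β+n) = Gamma(128.7+32, 16.2+4) = Gamma(160.7, 20.2).
Mode of Gamma(α,β) for α≥1 is (α−1)/β = 159.7/20.2 = 7.9059.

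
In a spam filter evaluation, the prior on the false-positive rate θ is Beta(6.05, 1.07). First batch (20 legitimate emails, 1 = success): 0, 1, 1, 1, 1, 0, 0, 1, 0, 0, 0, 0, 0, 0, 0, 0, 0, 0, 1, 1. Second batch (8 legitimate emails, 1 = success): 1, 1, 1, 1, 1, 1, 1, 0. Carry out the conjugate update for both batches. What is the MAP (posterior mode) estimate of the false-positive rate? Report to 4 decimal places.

0.5752

The Beta prior is conjugate to a Binomial/Bernoulli likelihood; the update adds successes to α and failures to β.
After batch 1: Beta(6.05+7, 1.07+13) = Beta(13.05, 14.07).
After batch 2: Beta(13.05+7, 14.07+1) = Beta(20.05, 15.07).
Mode of Beta(a,b) for a,b>1 is (a−1)/(a+b−2) = 19.05/33.12 = 0.5752.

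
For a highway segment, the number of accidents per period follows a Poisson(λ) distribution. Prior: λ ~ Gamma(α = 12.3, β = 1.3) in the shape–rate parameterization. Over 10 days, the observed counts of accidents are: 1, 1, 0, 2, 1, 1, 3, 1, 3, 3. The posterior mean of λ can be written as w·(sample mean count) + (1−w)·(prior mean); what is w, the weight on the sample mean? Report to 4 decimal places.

0.8850

With a Gamma(shape α, rate β) prior, the Poisson likelihood is conjugate: the posterior is Gamma(α + ΣXᵢ, β + n).
Posterior mean = (α₀+S)/(β₀+n) = [n/(β₀+n)]·(S/n) + [β₀/(β₀+n)]·(α₀/β₀), so only n and β₀ enter the weight.
Weight on data w = n/(β₀+n) = 10/(1.3+10) = 10/11.3 = 0.8850.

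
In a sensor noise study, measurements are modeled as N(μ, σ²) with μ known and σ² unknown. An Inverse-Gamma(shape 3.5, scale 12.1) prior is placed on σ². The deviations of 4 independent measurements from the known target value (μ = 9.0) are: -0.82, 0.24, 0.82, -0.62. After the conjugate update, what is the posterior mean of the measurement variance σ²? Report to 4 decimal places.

2.8874

With known mean μ and an Inverse-Gamma(α, β) prior on σ², the Normal likelihood is conjugate: posterior is Inv-Gamma(α + n/2, β + Σ(xᵢ−μ)²/2).
Σ(xᵢ−μ)² = (-0.82)² + (0.24)² + (0.82)² + (-0.62)² = 1.7868.
Posterior: Inv-Gamma(3.5 + 4/2, 12.1 + 1.7868/2) = Inv-Gamma(5.50, 12.99340).
E[σ²|data] = β/(α−1) = 12.99340/4.50 = 2.8874.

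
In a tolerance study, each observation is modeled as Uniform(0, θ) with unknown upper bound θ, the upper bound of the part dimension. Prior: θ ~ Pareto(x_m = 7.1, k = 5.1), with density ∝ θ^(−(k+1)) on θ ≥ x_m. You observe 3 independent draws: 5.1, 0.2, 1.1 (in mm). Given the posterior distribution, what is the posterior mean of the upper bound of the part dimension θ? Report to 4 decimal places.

A Pareto(scale x_m, shape k) prior on the upper bound θ of Uniform(0, θ) is conjugate: posterior is Pareto(max(x_m, max xᵢ), k + n).
Sample maximum = 5.1; prior scale x_m = 7.1 → posterior scale = max = 7.1.
Posterior shape = 5.1 + 3 = 8.1.
E[θ|data] = k·x_m/(k−1) = 8.1·7.1/7.1 = 8.1000.

8.1000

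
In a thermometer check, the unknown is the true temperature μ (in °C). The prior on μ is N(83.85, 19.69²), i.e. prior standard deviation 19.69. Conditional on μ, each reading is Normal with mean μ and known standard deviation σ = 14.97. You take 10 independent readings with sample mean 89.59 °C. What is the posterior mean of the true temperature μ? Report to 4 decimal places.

For Normal data with known variance σ², a Normal(μ₀, σ₀²) prior on μ is conjugate. Posterior precision = 1/σ₀² + n/σ²; posterior mean is the precision-weighted average of μ₀ and x̄.
n·x̄ = 10·89.59 = 895.9.
σ₀² = 19.69² = 387.6961, σ² = 14.97² = 224.1009; σ² + n·σ₀² = 224.1009 + 10·387.6961 = 4101.0619.
Posterior mean = (μ₀/σ₀² + n·x̄/σ²)/(1/σ₀² + n/σ²) = (σ²·μ₀ + σ₀²·n·x̄)/(σ² + n·σ₀²) = (224.1009·83.85 + 387.6961·895.9)/4101.0619 = 366127.796455/4101.0619 = 89.2763.

89.2763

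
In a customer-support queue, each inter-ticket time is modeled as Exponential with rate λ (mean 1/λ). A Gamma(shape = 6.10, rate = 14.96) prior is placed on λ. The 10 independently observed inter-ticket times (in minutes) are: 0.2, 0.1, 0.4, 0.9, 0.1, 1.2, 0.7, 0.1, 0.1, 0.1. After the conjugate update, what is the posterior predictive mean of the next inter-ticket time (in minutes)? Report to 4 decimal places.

1.2490

With a Gamma(shape α, rate β) prior on the exponential rate λ, the posterior after n observations with total T = Σxᵢ is Gamma(α+n, β+T).
Sum of observations T = 3.9 minutes; n = 10.
Posterior: Gamma(6.10+10, 14.96+3.9) = Gamma(16.10, 18.86).
The predictive distribution for the next observation is Lomax; its mean is β/(α−1) = 18.86/15.10 = 1.2490.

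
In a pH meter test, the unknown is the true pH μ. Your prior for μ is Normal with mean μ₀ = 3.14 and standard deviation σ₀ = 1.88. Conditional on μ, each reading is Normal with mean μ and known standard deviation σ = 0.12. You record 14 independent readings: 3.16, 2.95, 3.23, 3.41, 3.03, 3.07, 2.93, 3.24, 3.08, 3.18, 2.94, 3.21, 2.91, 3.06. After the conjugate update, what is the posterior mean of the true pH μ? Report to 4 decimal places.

For Normal data with known variance σ², a Normal(μ₀, σ₀²) prior on μ is conjugate. Posterior precision = 1/σ₀² + n/σ²; posterior mean is the precision-weighted average of μ₀ and x̄.
Σxᵢ = 3.16 + 2.95 + 3.23 + 3.41 + 3.03 + 3.07 + 2.93 + 3.24 + 3.08 + 3.18 + 2.94 + 3.21 + 2.91 + 3.06 = 43.4, so n·x̄ = 43.4.
σ₀² = 1.88² = 3.5344, σ² = 0.12² = 0.0144; σ² + n·σ₀² = 0.0144 + 14·3.5344 = 49.496.
Posterior mean = (μ₀/σ₀² + n·x̄/σ²)/(1/σ₀² + n/σ²) = (σ²·μ₀ + σ₀²·n·x̄)/(σ² + n·σ₀²) = (0.0144·3.14 + 3.5344·43.4)/49.496 = 153.438176/49.496 = 3.1000.

3.1000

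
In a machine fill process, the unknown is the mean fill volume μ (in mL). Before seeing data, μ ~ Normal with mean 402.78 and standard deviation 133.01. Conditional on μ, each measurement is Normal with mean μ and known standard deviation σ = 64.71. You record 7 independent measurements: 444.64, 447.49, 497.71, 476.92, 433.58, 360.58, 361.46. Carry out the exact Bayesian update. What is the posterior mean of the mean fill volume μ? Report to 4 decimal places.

430.8205

For Normal data with known variance σ², a Normal(μ₀, σ₀²) prior on μ is conjugate. Posterior precision = 1/σ₀² + n/σ²; posterior mean is the precision-weighted average of μ₀ and x̄.
Σxᵢ = 444.64 + 447.49 + 497.71 + 476.92 + 433.58 + 360.58 + 361.46 = 3022.38, so n·x̄ = 3022.38.
σ₀² = 133.01² = 17691.6601, σ² = 64.71² = 4187.3841; σ² + n·σ₀² = 4187.3841 + 7·17691.6601 = 128029.0048.
Posterior mean = (μ₀/σ₀² + n·x̄/σ²)/(1/σ₀² + n/σ²) = (σ²·μ₀ + σ₀²·n·x̄)/(σ² + n·σ₀²) = (4187.3841·402.78 + 17691.6601·3022.38)/128029.0048 = 55157514.220836/128029.0048 = 430.8205.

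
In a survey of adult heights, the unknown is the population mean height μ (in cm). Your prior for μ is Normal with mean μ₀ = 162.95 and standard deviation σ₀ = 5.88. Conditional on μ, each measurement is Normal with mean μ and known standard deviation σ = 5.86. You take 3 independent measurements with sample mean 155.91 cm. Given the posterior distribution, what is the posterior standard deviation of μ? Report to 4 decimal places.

For Normal data with known variance σ², a Normal(μ₀, σ₀²) prior on μ is conjugate. Posterior precision = 1/σ₀² + n/σ²; posterior mean is the precision-weighted average of μ₀ and x̄.
σ₀² = 5.88² = 34.5744, σ² = 5.86² = 34.3396; σ² + n·σ₀² = 34.3396 + 3·34.5744 = 138.0628.
Posterior precision = 1/σ₀² + n/σ² = 1/34.5744 + 3/34.3396 = (σ² + n·σ₀²)/(σ₀²σ²) = 138.0628/(34.5744·34.3396); posterior variance σₙ² = σ₀²σ²/(σ² + n·σ₀²) = 34.5744·34.3396/138.0628 = 8.599500.
Posterior SD = √σₙ² = √(34.5744·34.3396/138.0628) = 2.9325.

2.9325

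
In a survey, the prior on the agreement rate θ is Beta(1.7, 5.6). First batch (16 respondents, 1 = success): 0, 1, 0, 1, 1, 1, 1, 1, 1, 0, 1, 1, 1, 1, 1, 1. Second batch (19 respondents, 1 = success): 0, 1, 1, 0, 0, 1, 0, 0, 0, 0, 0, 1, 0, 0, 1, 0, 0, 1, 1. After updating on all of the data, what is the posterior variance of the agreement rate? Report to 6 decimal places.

The Beta prior is conjugate to a Binomial/Bernoulli likelihood; the update adds successes to α and failures to β.
After batch 1: Beta(1.7+13, 5.6+3) = Beta(14.7, 8.6).
After batch 2: Beta(14.7+7, 8.6+12) = Beta(21.7, 20.6).
Var = αβ/((α+β)²(α+β+1)) = 21.7·20.6/(42.3²·43.3) = 0.005770.

0.005770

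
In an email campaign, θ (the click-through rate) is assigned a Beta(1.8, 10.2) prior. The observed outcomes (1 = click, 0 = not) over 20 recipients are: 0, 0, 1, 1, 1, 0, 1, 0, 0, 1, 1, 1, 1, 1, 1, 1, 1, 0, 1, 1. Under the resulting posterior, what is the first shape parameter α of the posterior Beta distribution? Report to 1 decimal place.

15.8

The Beta prior is conjugate to a Binomial/Bernoulli likelihood; the update adds successes to α and failures to β.
Posterior: Beta(α+k, β+n−k) = Beta(1.8+14, 10.2+6) = Beta(15.8, 16.2).
Posterior α = 15.8.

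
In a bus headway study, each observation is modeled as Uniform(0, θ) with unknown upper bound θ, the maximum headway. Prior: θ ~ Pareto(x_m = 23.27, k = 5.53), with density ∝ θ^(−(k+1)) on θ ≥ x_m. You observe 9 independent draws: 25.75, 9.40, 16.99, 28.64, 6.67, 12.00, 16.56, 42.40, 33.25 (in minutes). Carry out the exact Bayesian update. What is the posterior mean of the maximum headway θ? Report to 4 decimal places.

45.5338

A Pareto(scale x_m, shape k) prior on the upper bound θ of Uniform(0, θ) is conjugate: posterior is Pareto(max(x_m, max xᵢ), k + n).
Sample maximum = 42.40; prior scale x_m = 23.27 → posterior scale = max = 42.40.
Posterior shape = 5.53 + 9 = 14.53.
E[θ|data] = k·x_m/(k−1) = 14.53·42.40/13.53 = 45.5338.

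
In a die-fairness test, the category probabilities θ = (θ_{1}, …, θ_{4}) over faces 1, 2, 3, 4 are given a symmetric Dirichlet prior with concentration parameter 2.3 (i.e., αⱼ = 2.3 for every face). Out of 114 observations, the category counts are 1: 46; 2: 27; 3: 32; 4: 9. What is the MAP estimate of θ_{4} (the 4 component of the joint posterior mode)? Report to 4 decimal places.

0.0864

The Dirichlet prior is conjugate to the Multinomial likelihood: each posterior αⱼ = prior αⱼ + observed count nⱼ.
Posterior concentration: (48.3, 29.3, 34.3, 11.3), total = 123.2.
Joint mode component: (α_{4}−1)/(Σα−K) = 10.3/119.2 = 0.0864.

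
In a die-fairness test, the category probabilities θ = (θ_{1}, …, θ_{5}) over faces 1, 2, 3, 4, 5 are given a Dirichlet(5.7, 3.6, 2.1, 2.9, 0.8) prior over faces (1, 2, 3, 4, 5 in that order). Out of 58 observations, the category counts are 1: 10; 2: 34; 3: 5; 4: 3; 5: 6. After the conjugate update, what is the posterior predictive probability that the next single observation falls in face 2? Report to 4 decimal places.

0.5144

The Dirichlet prior is conjugate to the Multinomial likelihood: each posterior αⱼ = prior αⱼ + observed count nⱼ.
Posterior concentration: (15.7, 37.6, 7.1, 5.9, 6.8), total = 73.1.
P(next = 2 | data) = α_{2}/Σα = 0.5144.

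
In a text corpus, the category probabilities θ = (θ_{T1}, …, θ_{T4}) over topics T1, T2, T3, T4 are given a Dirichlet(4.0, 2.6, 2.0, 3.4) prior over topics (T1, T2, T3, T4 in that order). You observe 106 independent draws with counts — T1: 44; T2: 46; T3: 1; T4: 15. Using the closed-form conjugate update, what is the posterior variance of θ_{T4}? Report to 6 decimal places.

0.001106

The Dirichlet prior is conjugate to the Multinomial likelihood: each posterior αⱼ = prior αⱼ + observed count nⱼ.
Posterior concentration: (48.0, 48.6, 3.0, 18.4), total = 118.0.
Var[θ_j] = α_j(Σα−α_j)/((Σα)²(Σα+1)) = 18.4·99.6/(118.0²·119.0) = 0.001106.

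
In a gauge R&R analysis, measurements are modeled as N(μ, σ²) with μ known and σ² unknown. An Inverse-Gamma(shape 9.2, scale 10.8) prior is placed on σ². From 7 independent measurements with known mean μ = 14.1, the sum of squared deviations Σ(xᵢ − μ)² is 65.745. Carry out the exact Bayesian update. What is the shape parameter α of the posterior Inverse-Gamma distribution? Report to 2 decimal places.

With known mean μ and an Inverse-Gamma(α, β) prior on σ², the Normal likelihood is conjugate: posterior is Inv-Gamma(α + n/2, β + Σ(xᵢ−μ)²/2).
Posterior: Inv-Gamma(9.2 + 7/2, 10.8 + 65.745/2) = Inv-Gamma(12.70, 43.6725).
Posterior α = 12.70.

12.70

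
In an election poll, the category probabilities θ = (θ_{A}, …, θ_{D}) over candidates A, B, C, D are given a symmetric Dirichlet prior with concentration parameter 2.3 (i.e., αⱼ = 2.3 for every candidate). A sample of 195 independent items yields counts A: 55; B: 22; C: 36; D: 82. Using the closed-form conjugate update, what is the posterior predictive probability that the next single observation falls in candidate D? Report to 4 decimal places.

0.4128

The Dirichlet prior is conjugate to the Multinomial likelihood: each posterior αⱼ = prior αⱼ + observed count nⱼ.
Posterior concentration: (57.3, 24.3, 38.3, 84.3), total = 204.2.
P(next = D | data) = α_{D}/Σα = 0.4128.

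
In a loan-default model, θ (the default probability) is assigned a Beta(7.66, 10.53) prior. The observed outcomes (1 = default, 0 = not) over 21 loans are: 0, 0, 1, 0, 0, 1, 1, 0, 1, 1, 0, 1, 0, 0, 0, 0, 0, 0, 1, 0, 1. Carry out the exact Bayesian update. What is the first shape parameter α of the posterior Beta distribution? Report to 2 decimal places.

15.66

The Beta prior is conjugate to a Binomial/Bernoulli likelihood; the update adds successes to α and failures to β.
Posterior: Beta(α+k, β+n−k) = Beta(7.66+8, 10.53+13) = Beta(15.66, 23.53).
Posterior α = 15.66.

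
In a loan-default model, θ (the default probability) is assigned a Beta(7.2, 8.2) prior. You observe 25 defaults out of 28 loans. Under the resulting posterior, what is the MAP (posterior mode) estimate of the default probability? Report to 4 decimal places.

The Beta prior is conjugate to a Binomial/Bernoulli likelihood; the update adds successes to α and failures to β.
Posterior: Beta(α+k, β+n−k) = Beta(7.2+25, 8.2+3) = Beta(32.2, 11.2).
Mode of Beta(a,b) for a,b>1 is (a−1)/(a+b−2) = 31.2/41.4 = 0.7536.

0.7536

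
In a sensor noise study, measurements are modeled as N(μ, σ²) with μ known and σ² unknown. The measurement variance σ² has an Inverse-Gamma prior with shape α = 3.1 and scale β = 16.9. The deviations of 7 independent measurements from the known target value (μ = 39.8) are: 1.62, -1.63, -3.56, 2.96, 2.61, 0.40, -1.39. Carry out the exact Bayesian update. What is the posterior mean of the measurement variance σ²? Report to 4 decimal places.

6.1983

With known mean μ and an Inverse-Gamma(α, β) prior on σ², the Normal likelihood is conjugate: posterior is Inv-Gamma(α + n/2, β + Σ(xᵢ−μ)²/2).
Σ(xᵢ−μ)² = (1.62)² + (-1.63)² + (-3.56)² + (2.96)² + (2.61)² + (0.40)² + (-1.39)² = 35.6207.
Posterior: Inv-Gamma(3.1 + 7/2, 16.9 + 35.6207/2) = Inv-Gamma(6.60, 34.71035).
E[σ²|data] = β/(α−1) = 34.71035/5.60 = 6.1983.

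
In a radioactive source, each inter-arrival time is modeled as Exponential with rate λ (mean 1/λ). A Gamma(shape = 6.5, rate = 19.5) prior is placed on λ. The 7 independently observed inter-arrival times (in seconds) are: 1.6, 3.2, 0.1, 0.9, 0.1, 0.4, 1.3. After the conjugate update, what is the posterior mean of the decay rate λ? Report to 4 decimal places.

With a Gamma(shape α, rate β) prior on the exponential rate λ, the posterior after n observations with total T = Σxᵢ is Gamma(α+n, β+T).
Sum of observations T = 7.6 seconds; n = 7.
Posterior: Gamma(6.5+7, 19.5+7.6) = Gamma(13.5, 27.1).
Posterior mean of λ = α/β = 13.5/27.1 = 0.4982.

0.4982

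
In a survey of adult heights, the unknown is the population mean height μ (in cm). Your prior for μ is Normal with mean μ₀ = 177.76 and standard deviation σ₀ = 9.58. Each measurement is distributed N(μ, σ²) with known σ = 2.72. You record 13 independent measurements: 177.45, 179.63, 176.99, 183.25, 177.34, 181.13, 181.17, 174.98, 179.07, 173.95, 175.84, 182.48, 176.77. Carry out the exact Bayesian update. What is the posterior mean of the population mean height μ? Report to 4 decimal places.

For Normal data with known variance σ², a Normal(μ₀, σ₀²) prior on μ is conjugate. Posterior precision = 1/σ₀² + n/σ²; posterior mean is the precision-weighted average of μ₀ and x̄.
Σxᵢ = 177.45 + 179.63 + 176.99 + 183.25 + 177.34 + 181.13 + 181.17 + 174.98 + 179.07 + 173.95 + 175.84 + 182.48 + 176.77 = 2320.05, so n·x̄ = 2320.05.
σ₀² = 9.58² = 91.7764, σ² = 2.72² = 7.3984; σ² + n·σ₀² = 7.3984 + 13·91.7764 = 1200.4916.
Posterior mean = (μ₀/σ₀² + n·x̄/σ²)/(1/σ₀² + n/σ²) = (σ²·μ₀ + σ₀²·n·x̄)/(σ² + n·σ₀²) = (7.3984·177.76 + 91.7764·2320.05)/1200.4916 = 214240.976404/1200.4916 = 178.4610.

178.4610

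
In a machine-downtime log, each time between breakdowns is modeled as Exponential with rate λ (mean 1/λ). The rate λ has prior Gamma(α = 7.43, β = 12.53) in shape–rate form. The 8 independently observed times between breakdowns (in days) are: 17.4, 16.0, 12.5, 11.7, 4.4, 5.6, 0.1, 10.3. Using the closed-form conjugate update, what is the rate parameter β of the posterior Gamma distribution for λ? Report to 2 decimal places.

With a Gamma(shape α, rate β) prior on the exponential rate λ, the posterior after n observations with total T = Σxᵢ is Gamma(α+n, β+T).
Sum of observations T = 78.0 days; n = 8.
Posterior: Gamma(7.43+8, 12.53+78.0) = Gamma(15.43, 90.53).
Posterior β = 90.53.

90.53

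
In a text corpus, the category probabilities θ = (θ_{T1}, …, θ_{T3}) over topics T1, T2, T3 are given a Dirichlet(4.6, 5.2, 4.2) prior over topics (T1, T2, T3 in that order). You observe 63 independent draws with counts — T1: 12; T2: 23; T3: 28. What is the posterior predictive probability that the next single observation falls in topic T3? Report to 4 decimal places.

The Dirichlet prior is conjugate to the Multinomial likelihood: each posterior αⱼ = prior αⱼ + observed count nⱼ.
Posterior concentration: (16.6, 28.2, 32.2), total = 77.0.
P(next = T3 | data) = α_{T3}/Σα = 0.4182.

0.4182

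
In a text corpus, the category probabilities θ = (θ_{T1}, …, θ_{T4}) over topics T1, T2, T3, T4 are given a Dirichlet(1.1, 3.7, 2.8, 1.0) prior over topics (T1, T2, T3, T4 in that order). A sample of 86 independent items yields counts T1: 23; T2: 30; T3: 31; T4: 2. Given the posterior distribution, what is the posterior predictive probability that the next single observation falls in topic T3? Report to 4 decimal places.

0.3573

The Dirichlet prior is conjugate to the Multinomial likelihood: each posterior αⱼ = prior αⱼ + observed count nⱼ.
Posterior concentration: (24.1, 33.7, 33.8, 3.0), total = 94.6.
P(next = T3 | data) = α_{T3}/Σα = 0.3573.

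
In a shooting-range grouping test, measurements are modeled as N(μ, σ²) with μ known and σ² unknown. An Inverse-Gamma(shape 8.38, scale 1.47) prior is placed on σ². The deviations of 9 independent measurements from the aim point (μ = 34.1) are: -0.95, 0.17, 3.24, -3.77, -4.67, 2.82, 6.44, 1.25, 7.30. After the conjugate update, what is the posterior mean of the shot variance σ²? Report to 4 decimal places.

6.5097

With known mean μ and an Inverse-Gamma(α, β) prior on σ², the Normal likelihood is conjugate: posterior is Inv-Gamma(α + n/2, β + Σ(xᵢ−μ)²/2).
Σ(xᵢ−μ)² = (-0.95)² + (0.17)² + (3.24)² + (-3.77)² + (-4.67)² + (2.82)² + (6.44)² + (1.25)² + (7.30)² = 151.7293.
Posterior: Inv-Gamma(8.38 + 9/2, 1.47 + 151.7293/2) = Inv-Gamma(12.88, 77.33465).
E[σ²|data] = β/(α−1) = 77.33465/11.88 = 6.5097.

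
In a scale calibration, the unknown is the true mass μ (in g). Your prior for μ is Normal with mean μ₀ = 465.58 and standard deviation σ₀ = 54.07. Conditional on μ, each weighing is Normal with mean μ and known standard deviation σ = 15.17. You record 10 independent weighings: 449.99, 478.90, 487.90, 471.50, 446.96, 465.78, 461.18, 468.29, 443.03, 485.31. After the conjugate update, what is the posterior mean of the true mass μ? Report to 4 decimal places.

For Normal data with known variance σ², a Normal(μ₀, σ₀²) prior on μ is conjugate. Posterior precision = 1/σ₀² + n/σ²; posterior mean is the precision-weighted average of μ₀ and x̄.
Σxᵢ = 449.99 + 478.90 + 487.90 + 471.50 + 446.96 + 465.78 + 461.18 + 468.29 + 443.03 + 485.31 = 4658.84, so n·x̄ = 4658.84.
σ₀² = 54.07² = 2923.5649, σ² = 15.17² = 230.1289; σ² + n·σ₀² = 230.1289 + 10·2923.5649 = 29465.7779.
Posterior mean = (μ₀/σ₀² + n·x̄/σ²)/(1/σ₀² + n/σ²) = (σ²·μ₀ + σ₀²·n·x̄)/(σ² + n·σ₀²) = (230.1289·465.58 + 2923.5649·4658.84)/29465.7779 = 13727564.511978/29465.7779 = 465.8816.

465.8816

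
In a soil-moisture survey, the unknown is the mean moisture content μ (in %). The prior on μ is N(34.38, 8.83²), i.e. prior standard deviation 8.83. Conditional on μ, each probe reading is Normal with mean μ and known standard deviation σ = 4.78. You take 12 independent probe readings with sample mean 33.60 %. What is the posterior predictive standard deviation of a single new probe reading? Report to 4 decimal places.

For Normal data with known variance σ², a Normal(μ₀, σ₀²) prior on μ is conjugate. Posterior precision = 1/σ₀² + n/σ²; posterior mean is the precision-weighted average of μ₀ and x̄.
σ₀² = 8.83² = 77.9689, σ² = 4.78² = 22.8484; σ² + n·σ₀² = 22.8484 + 12·77.9689 = 958.4752.
Posterior precision = 1/σ₀² + n/σ² = 1/77.9689 + 12/22.8484 = (σ² + n·σ₀²)/(σ₀²σ²) = 958.4752/(77.9689·22.8484); posterior variance σₙ² = σ₀²σ²/(σ² + n·σ₀²) = 77.9689·22.8484/958.4752 = 1.858644.
Predictive variance for one new observation = σₙ² + σ² = 77.9689·22.8484/958.4752 + 22.8484 = σ²·(σ₀² + 958.4752)/958.4752 = 22.8484·1036.4441/958.4752 = 24.707044; SD = √(22.8484·1036.4441/958.4752) = 4.9706.

4.9706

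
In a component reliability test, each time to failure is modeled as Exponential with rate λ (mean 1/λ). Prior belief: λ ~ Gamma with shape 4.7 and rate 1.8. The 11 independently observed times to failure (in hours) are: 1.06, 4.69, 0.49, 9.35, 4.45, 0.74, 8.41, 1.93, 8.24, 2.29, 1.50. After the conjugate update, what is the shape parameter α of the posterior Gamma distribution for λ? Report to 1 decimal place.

15.7

With a Gamma(shape α, rate β) prior on the exponential rate λ, the posterior after n observations with total T = Σxᵢ is Gamma(α+n, β+T).
Sum of observations T = 43.15 hours; n = 11.
Posterior: Gamma(4.7+11, 1.8+43.15) = Gamma(15.7, 44.95).
Posterior α = 15.7.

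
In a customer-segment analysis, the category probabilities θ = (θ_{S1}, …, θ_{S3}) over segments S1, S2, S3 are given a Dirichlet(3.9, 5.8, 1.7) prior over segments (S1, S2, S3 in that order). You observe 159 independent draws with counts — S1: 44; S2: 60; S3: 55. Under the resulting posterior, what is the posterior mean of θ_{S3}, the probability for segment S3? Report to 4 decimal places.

The Dirichlet prior is conjugate to the Multinomial likelihood: each posterior αⱼ = prior αⱼ + observed count nⱼ.
Posterior concentration: (47.9, 65.8, 56.7), total = 170.4.
E[θ_{S3}|data] = α_{S3}/Σα = 56.7/170.4 = 0.3327.

0.3327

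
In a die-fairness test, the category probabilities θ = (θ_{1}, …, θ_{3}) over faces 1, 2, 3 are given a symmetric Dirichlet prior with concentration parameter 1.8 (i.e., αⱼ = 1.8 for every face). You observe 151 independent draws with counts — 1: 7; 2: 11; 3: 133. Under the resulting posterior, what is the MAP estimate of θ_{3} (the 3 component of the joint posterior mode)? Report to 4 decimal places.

0.8722

The Dirichlet prior is conjugate to the Multinomial likelihood: each posterior αⱼ = prior αⱼ + observed count nⱼ.
Posterior concentration: (8.8, 12.8, 134.8), total = 156.4.
Joint mode component: (α_{3}−1)/(Σα−K) = 133.8/153.4 = 0.8722.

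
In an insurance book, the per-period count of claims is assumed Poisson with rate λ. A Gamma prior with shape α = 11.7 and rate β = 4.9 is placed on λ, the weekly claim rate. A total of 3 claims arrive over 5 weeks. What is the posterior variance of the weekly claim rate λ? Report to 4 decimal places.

0.1500

With a Gamma(shape α, rate β) prior, the Poisson likelihood is conjugate: the posterior is Gamma(α + ΣXᵢ, β + n).
Posterior: Gamma(α+S, β+n) = Gamma(11.7+3, 4.9+5) = Gamma(14.7, 9.9).
Var = α/β² = 14.7/9.9² = 0.1500.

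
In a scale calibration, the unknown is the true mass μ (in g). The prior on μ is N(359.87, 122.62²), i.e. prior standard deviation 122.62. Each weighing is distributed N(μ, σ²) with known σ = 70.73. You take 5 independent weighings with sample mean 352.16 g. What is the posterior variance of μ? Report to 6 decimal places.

938.119523

For Normal data with known variance σ², a Normal(μ₀, σ₀²) prior on μ is conjugate. Posterior precision = 1/σ₀² + n/σ²; posterior mean is the precision-weighted average of μ₀ and x̄.
σ₀² = 122.62² = 15035.6644, σ² = 70.73² = 5002.7329; σ² + n·σ₀² = 5002.7329 + 5·15035.6644 = 80181.0549.
Posterior precision = 1/σ₀² + n/σ² = 1/15035.6644 + 5/5002.7329 = (σ² + n·σ₀²)/(σ₀²σ²) = 80181.0549/(15035.6644·5002.7329); posterior variance σₙ² = σ₀²σ²/(σ² + n·σ₀²) = 15035.6644·5002.7329/80181.0549 = 938.119523.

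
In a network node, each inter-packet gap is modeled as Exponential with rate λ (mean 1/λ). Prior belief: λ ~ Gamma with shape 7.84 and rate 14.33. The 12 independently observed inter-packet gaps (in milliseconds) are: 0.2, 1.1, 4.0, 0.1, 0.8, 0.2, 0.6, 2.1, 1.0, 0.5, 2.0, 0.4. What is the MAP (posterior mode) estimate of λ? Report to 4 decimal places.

With a Gamma(shape α, rate β) prior on the exponential rate λ, the posterior after n observations with total T = Σxᵢ is Gamma(α+n, β+T).
Sum of observations T = 13.0 milliseconds; n = 12.
Posterior: Gamma(7.84+12, 14.33+13.0) = Gamma(19.84, 27.33).
Mode = (α−1)/β = 0.6894.

0.6894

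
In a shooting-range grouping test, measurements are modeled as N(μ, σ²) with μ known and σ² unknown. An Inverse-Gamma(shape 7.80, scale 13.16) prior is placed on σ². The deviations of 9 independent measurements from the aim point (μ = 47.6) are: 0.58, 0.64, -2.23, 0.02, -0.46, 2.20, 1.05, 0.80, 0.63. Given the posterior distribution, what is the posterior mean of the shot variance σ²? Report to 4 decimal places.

With known mean μ and an Inverse-Gamma(α, β) prior on σ², the Normal likelihood is conjugate: posterior is Inv-Gamma(α + n/2, β + Σ(xᵢ−μ)²/2).
Σ(xᵢ−μ)² = (0.58)² + (0.64)² + (-2.23)² + (0.02)² + (-0.46)² + (2.20)² + (1.05)² + (0.80)² + (0.63)² = 12.9103.
Posterior: Inv-Gamma(7.80 + 9/2, 13.16 + 12.9103/2) = Inv-Gamma(12.30, 19.61515).
E[σ²|data] = β/(α−1) = 19.61515/11.30 = 1.7359.

1.7359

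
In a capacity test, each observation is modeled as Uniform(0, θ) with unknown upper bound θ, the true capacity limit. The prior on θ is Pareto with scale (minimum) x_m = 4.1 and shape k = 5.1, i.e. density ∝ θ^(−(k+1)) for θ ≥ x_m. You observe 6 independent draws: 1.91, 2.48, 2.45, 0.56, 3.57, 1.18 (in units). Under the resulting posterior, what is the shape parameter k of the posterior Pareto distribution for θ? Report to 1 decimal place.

11.1

A Pareto(scale x_m, shape k) prior on the upper bound θ of Uniform(0, θ) is conjugate: posterior is Pareto(max(x_m, max xᵢ), k + n).
Sample maximum = 3.57; prior scale x_m = 4.1 → posterior scale = max = 4.10.
Posterior shape = 5.1 + 6 = 11.1.
Posterior shape k = 11.1.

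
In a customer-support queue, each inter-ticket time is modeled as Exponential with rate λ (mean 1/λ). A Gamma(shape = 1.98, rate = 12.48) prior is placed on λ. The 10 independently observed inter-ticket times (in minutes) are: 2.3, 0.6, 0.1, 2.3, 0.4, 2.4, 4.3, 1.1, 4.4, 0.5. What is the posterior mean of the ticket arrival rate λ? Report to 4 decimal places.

0.3880

With a Gamma(shape α, rate β) prior on the exponential rate λ, the posterior after n observations with total T = Σxᵢ is Gamma(α+n, β+T).
Sum of observations T = 18.4 minutes; n = 10.
Posterior: Gamma(1.98+10, 12.48+18.4) = Gamma(11.98, 30.88).
Posterior mean of λ = α/β = 11.98/30.88 = 0.3880.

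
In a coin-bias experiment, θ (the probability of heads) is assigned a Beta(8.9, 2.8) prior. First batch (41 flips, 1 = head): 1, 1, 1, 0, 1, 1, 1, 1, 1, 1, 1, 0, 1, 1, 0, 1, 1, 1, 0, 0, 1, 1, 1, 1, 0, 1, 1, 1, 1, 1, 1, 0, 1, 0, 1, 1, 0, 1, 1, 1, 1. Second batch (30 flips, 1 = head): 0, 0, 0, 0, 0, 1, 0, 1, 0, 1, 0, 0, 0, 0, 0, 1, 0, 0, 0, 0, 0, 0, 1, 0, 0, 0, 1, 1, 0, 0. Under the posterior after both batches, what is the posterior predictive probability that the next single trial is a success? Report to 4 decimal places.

The Beta prior is conjugate to a Binomial/Bernoulli likelihood; the update adds successes to α and failures to β.
After batch 1: Beta(8.9+32, 2.8+9) = Beta(40.9, 11.8).
After batch 2: Beta(40.9+7, 11.8+23) = Beta(47.9, 34.8).
For a single future Bernoulli trial, P(success | data) = α/(α+β) = 0.5792.

0.5792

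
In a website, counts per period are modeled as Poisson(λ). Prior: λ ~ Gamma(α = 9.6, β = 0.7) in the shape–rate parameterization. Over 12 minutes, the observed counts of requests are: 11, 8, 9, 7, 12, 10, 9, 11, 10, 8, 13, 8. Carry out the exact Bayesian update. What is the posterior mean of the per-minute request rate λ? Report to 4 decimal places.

With a Gamma(shape α, rate β) prior, the Poisson likelihood is conjugate: the posterior is Gamma(α + ΣXᵢ, β + n).
Sum of counts S = 116 over n = 12 minutes.
Posterior: Gamma(α+S, β+n) = Gamma(9.6+116, 0.7+12) = Gamma(125.6, 12.7).
Posterior mean = α/β = 125.6/12.7 = 9.8898.

9.8898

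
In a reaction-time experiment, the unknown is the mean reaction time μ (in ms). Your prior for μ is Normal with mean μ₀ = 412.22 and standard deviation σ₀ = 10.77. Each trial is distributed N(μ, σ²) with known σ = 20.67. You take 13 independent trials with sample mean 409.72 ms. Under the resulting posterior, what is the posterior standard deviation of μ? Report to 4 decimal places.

5.0606

For Normal data with known variance σ², a Normal(μ₀, σ₀²) prior on μ is conjugate. Posterior precision = 1/σ₀² + n/σ²; posterior mean is the precision-weighted average of μ₀ and x̄.
σ₀² = 10.77² = 115.9929, σ² = 20.67² = 427.2489; σ² + n·σ₀² = 427.2489 + 13·115.9929 = 1935.1566.
Posterior precision = 1/σ₀² + n/σ² = 1/115.9929 + 13/427.2489 = (σ² + n·σ₀²)/(σ₀²σ²) = 1935.1566/(115.9929·427.2489); posterior variance σₙ² = σ₀²σ²/(σ² + n·σ₀²) = 115.9929·427.2489/1935.1566 = 25.609214.
Posterior SD = √σₙ² = √(115.9929·427.2489/1935.1566) = 5.0606.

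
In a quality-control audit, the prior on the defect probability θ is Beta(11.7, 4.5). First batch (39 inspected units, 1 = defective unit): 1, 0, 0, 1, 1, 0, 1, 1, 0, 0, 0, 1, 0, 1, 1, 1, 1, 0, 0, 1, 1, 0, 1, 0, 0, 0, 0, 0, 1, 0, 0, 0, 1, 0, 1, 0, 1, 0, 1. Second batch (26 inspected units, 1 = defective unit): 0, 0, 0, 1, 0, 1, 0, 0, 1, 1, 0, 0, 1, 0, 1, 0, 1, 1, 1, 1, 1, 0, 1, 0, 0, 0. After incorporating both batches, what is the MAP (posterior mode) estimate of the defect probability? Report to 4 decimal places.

The Beta prior is conjugate to a Binomial/Bernoulli likelihood; the update adds successes to α and failures to β.
After batch 1: Beta(11.7+18, 4.5+21) = Beta(29.7, 25.5).
After batch 2: Beta(29.7+12, 25.5+14) = Beta(41.7, 39.5).
Mode of Beta(a,b) for a,b>1 is (a−1)/(a+b−2) = 40.7/79.2 = 0.5139.

0.5139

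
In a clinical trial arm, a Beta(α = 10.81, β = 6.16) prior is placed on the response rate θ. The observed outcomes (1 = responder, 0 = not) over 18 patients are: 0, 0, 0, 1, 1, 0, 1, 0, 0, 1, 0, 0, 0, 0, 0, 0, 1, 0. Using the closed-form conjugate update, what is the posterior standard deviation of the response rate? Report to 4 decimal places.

The Beta prior is conjugate to a Binomial/Bernoulli likelihood; the update adds successes to α and failures to β.
Posterior: Beta(α+k, β+n−k) = Beta(10.81+5, 6.16+13) = Beta(15.81, 19.16).
Var = αβ/((α+β)²(α+β+1)) = 15.81·19.16/(34.97²·35.97) = 0.00688645; SD = √0.00688645 = 0.0830.

0.0830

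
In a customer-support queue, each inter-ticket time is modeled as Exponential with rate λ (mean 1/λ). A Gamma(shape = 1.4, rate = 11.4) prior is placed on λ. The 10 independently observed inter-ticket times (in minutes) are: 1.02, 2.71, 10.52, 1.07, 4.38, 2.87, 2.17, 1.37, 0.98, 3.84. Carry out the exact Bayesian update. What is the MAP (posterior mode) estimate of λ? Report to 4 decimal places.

0.2457

With a Gamma(shape α, rate β) prior on the exponential rate λ, the posterior after n observations with total T = Σxᵢ is Gamma(α+n, β+T).
Sum of observations T = 30.93 minutes; n = 10.
Posterior: Gamma(1.4+10, 11.4+30.93) = Gamma(11.4, 42.33).
Mode = (α−1)/β = 0.2457.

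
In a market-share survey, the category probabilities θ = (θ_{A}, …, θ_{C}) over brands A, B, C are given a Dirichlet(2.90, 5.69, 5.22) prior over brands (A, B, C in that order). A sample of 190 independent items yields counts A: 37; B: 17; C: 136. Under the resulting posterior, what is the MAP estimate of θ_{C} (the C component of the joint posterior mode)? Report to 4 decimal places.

The Dirichlet prior is conjugate to the Multinomial likelihood: each posterior αⱼ = prior αⱼ + observed count nⱼ.
Posterior concentration: (39.90, 22.69, 141.22), total = 203.81.
Joint mode component: (α_{C}−1)/(Σα−K) = 140.22/200.81 = 0.6983.

0.6983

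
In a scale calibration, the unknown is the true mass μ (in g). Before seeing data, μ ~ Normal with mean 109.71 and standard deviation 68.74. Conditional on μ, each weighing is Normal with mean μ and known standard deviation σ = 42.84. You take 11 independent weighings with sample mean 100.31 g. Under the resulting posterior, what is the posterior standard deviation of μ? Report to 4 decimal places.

For Normal data with known variance σ², a Normal(μ₀, σ₀²) prior on μ is conjugate. Posterior precision = 1/σ₀² + n/σ²; posterior mean is the precision-weighted average of μ₀ and x̄.
σ₀² = 68.74² = 4725.1876, σ² = 42.84² = 1835.2656; σ² + n·σ₀² = 1835.2656 + 11·4725.1876 = 53812.3292.
Posterior precision = 1/σ₀² + n/σ² = 1/4725.1876 + 11/1835.2656 = (σ² + n·σ₀²)/(σ₀²σ²) = 53812.3292/(4725.1876·1835.2656); posterior variance σₙ² = σ₀²σ²/(σ² + n·σ₀²) = 4725.1876·1835.2656/53812.3292 = 161.152182.
Posterior SD = √σₙ² = √(4725.1876·1835.2656/53812.3292) = 12.6946.

12.6946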